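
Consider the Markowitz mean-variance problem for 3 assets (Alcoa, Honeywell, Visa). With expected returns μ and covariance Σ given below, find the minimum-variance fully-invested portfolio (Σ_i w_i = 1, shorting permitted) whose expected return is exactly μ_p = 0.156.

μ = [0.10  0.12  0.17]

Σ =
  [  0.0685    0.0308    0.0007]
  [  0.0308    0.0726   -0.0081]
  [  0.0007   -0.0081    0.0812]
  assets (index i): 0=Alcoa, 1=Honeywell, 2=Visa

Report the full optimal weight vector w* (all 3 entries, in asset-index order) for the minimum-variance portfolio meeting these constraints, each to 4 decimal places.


-0.0769  0.3876  0.6893

p=Σ⁻¹μ = [0.7179  1.5990  2.2469]
q=Σ⁻¹𝟙 = [9.3896  11.2812  13.3597]
a=μᵀp=0.645649  b=𝟙ᵀp=4.563845  c=𝟙ᵀq=34.030448  D=ac−b²=1.143032
λ₁=(c·0.156−b)/D = (34.030448·0.156−4.563845)/1.143032 = 0.651692
λ₂=(a−b·0.156)/D = (0.645649−4.563845·0.156)/1.143032 = -0.058013
w* = 0.651692·p + -0.058013·q:
  w_0 = 0.651692·0.7179 + -0.058013·9.3896 = -0.0769  (Alcoa)
  w_1 = 0.651692·1.5990 + -0.058013·11.2812 = 0.3876  (Honeywell)
  w_2 = 0.651692·2.2469 + -0.058013·13.3597 = 0.6893  (Visa)
Σw_i=1.0000  μᵀw=0.1560
σ²=wᵀΣw=λ₁·μ_p+λ₂ = 0.651692·0.156 + -0.058013 = 0.043651 ≈ 0.0437


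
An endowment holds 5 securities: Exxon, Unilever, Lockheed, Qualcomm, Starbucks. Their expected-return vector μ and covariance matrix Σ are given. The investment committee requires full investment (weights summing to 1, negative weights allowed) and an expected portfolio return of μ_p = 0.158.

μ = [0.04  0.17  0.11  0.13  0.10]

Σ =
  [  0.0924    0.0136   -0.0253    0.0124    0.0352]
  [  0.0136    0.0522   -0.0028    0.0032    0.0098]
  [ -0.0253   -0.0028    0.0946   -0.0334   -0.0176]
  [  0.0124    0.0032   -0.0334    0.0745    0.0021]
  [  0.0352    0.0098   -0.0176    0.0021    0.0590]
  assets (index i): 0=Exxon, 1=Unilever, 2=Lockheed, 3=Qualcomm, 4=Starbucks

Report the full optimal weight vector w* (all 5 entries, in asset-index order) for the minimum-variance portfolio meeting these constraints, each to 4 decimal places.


-0.2209  0.4797  0.2092  0.3024  0.2297

g=Σ⁻¹μ = [-0.5106  2.9498  2.4880  2.7579  2.1536]
h=Σ⁻¹𝟙 = [5.5345  14.3481  23.4650  21.9124  17.4838]
a=μᵀg=1.328607  b=𝟙ᵀg=9.838691  c=𝟙ᵀh=82.743706  D=ac−b²=13.133998
λ₁=(c·0.158−b)/D = (82.743706·0.158−9.838691)/13.133998 = 0.246293
λ₂=(a−b·0.158)/D = (1.328607−9.838691·0.158)/13.133998 = -0.017200
w* = 0.246293·g + -0.017200·h:
  w_0 = 0.246293·-0.5106 + -0.017200·5.5345 = -0.2209  (Exxon)
  w_1 = 0.246293·2.9498 + -0.017200·14.3481 = 0.4797  (Unilever)
  w_2 = 0.246293·2.4880 + -0.017200·23.4650 = 0.2092  (Lockheed)
  w_3 = 0.246293·2.7579 + -0.017200·21.9124 = 0.3024  (Qualcomm)
  w_4 = 0.246293·2.1536 + -0.017200·17.4838 = 0.2297  (Starbucks)
Σw_i=1.0000  μᵀw=0.1580
σ²=wᵀΣw=λ₁·μ_p+λ₂ = 0.246293·0.158 + -0.017200 = 0.021714 ≈ 0.0217


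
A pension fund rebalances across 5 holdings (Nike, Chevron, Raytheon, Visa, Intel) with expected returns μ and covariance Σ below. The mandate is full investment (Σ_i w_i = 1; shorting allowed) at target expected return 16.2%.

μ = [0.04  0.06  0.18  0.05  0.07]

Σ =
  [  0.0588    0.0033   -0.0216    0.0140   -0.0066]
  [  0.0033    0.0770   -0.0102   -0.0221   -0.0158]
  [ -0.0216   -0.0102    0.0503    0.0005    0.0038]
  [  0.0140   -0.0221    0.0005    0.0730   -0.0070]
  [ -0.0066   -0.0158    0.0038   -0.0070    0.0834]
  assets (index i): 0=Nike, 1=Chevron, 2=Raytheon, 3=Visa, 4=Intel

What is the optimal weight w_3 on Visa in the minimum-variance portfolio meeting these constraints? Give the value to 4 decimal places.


u=Σ⁻¹μ = [2.2767  1.8250  4.8253  0.8847  1.2196]
v=Σ⁻¹𝟙 = [26.1503  25.4758  34.6764  17.9626  18.8139]
a=μᵀu=1.198742  b=𝟙ᵀu=11.031420  c=𝟙ᵀv=123.078999  D=ac−b²=25.847675
λ₁=(c·0.162−b)/D = (123.078999·0.162−11.031420)/25.847675 = 0.344610
λ₂=(a−b·0.162)/D = (1.198742−11.031420·0.162)/25.847675 = -0.022762
w* = 0.344610·u + -0.022762·v:
  w_0 = 0.344610·2.2767 + -0.022762·26.1503 = 0.1893  (Nike)
  w_1 = 0.344610·1.8250 + -0.022762·25.4758 = 0.0490  (Chevron)
  w_2 = 0.344610·4.8253 + -0.022762·34.6764 = 0.8736  (Raytheon)
  w_3 = 0.344610·0.8847 + -0.022762·17.9626 = -0.1040  (Visa)
  w_4 = 0.344610·1.2196 + -0.022762·18.8139 = -0.0079  (Intel)
Σw_i=1.0000  μᵀw=0.1620
σ²=wᵀΣw=λ₁·μ_p+λ₂ = 0.344610·0.162 + -0.022762 = 0.033065 ≈ 0.0331

-0.1040


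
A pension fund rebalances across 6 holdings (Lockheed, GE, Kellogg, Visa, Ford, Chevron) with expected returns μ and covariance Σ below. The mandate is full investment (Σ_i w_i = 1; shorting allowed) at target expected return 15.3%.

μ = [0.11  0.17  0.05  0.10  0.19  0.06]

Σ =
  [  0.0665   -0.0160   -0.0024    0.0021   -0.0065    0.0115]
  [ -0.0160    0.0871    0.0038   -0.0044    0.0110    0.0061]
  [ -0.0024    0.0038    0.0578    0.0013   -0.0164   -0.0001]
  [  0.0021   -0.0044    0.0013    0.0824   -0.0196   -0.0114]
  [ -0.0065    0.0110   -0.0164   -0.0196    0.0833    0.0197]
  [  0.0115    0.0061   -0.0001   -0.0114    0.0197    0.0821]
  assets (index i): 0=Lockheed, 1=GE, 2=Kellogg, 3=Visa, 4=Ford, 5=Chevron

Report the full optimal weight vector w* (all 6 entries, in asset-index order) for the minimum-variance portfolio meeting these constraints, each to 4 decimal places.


p=Σ⁻¹μ = [2.4864  2.0667  1.6496  1.9244  3.0339  -0.2298]
q=Σ⁻¹𝟙 = [18.8880  12.0217  22.2497  17.3244  18.7956  6.5640]
a=μᵀp=1.462432  b=𝟙ᵀp=10.931306  c=𝟙ᵀq=95.843428  D=ac−b²=20.671029
λ₁=(c·0.153−b)/D = (95.843428·0.153−10.931306)/20.671029 = 0.180578
λ₂=(a−b·0.153)/D = (1.462432−10.931306·0.153)/20.671029 = -0.010162
w* = 0.180578·p + -0.010162·q:
  w_0 = 0.180578·2.4864 + -0.010162·18.8880 = 0.2571  (Lockheed)
  w_1 = 0.180578·2.0667 + -0.010162·12.0217 = 0.2510  (GE)
  w_2 = 0.180578·1.6496 + -0.010162·22.2497 = 0.0718  (Kellogg)
  w_3 = 0.180578·1.9244 + -0.010162·17.3244 = 0.1715  (Visa)
  w_4 = 0.180578·3.0339 + -0.010162·18.7956 = 0.3569  (Ford)
  w_5 = 0.180578·-0.2298 + -0.010162·6.5640 = -0.1082  (Chevron)
Σw_i=1.0000  μᵀw=0.1530
σ²=wᵀΣw=λ₁·μ_p+λ₂ = 0.180578·0.153 + -0.010162 = 0.017467 ≈ 0.0175

0.2571  0.2510  0.0718  0.1715  0.3569  -0.1082


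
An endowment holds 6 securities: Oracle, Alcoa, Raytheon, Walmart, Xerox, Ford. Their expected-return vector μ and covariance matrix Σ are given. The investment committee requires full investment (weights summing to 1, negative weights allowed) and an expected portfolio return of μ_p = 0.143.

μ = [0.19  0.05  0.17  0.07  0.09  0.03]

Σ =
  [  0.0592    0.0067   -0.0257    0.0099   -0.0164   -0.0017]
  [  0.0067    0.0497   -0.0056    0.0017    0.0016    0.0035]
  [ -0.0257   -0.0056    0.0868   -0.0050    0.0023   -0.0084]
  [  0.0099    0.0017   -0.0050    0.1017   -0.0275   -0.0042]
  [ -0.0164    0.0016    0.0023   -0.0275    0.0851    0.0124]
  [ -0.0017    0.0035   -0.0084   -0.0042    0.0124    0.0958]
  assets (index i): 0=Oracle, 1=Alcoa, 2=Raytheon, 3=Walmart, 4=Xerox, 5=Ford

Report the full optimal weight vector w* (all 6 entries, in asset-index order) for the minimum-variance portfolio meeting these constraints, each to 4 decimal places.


0.3814  0.0584  0.2670  0.0806  0.1701  0.0425

p=Σ⁻¹μ = [5.1483  0.5779  3.5616  0.9629  2.1875  0.4548]
q=Σ⁻¹𝟙 = [27.9020  17.0497  22.1592  13.5036  19.0600  10.3786]
a=μᵀp=1.890462  b=𝟙ᵀp=12.892950  c=𝟙ᵀq=110.053171  D=ac−b²=41.823241
λ₁=(c·0.143−b)/D = (110.053171·0.143−12.892950)/41.823241 = 0.068016
λ₂=(a−b·0.143)/D = (1.890462−12.892950·0.143)/41.823241 = 0.001118
w* = 0.068016·p + 0.001118·q:
  w_0 = 0.068016·5.1483 + 0.001118·27.9020 = 0.3814  (Oracle)
  w_1 = 0.068016·0.5779 + 0.001118·17.0497 = 0.0584  (Alcoa)
  w_2 = 0.068016·3.5616 + 0.001118·22.1592 = 0.2670  (Raytheon)
  w_3 = 0.068016·0.9629 + 0.001118·13.5036 = 0.0806  (Walmart)
  w_4 = 0.068016·2.1875 + 0.001118·19.0600 = 0.1701  (Xerox)
  w_5 = 0.068016·0.4548 + 0.001118·10.3786 = 0.0425  (Ford)
Σw_i=1.0000  μᵀw=0.1430
σ²=wᵀΣw=λ₁·μ_p+λ₂ = 0.068016·0.143 + 0.001118 = 0.010845 ≈ 0.0108


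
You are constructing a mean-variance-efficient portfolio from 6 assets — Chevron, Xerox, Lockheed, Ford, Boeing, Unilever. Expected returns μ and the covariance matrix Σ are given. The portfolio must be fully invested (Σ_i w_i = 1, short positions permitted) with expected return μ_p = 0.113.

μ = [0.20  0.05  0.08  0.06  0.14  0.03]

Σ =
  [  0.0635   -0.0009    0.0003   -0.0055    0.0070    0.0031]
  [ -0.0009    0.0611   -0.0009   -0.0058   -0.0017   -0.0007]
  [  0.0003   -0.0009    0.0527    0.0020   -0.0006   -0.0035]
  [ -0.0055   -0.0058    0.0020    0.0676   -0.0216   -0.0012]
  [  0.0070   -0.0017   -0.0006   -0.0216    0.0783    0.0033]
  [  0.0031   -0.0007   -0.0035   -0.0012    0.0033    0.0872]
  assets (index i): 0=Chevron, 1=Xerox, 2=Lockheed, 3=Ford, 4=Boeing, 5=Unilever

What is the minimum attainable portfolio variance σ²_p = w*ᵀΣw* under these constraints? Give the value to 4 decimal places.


u=Σ⁻¹μ = [3.0806  1.1210  1.4895  1.8491  2.0479  0.2512]
v=Σ⁻¹𝟙 = [15.4054  19.6966  19.3151  23.0724  17.8501  11.4956]
a=μᵀu=1.196516  b=𝟙ᵀu=9.839349  c=𝟙ᵀv=106.835225  D=ac−b²=31.017250
λ₁=(c·0.113−b)/D = (106.835225·0.113−9.839349)/31.017250 = 0.071993
λ₂=(a−b·0.113)/D = (1.196516−9.839349·0.113)/31.017250 = 0.002730
w* = 0.071993·u + 0.002730·v:
  w_0 = 0.071993·3.0806 + 0.002730·15.4054 = 0.2638  (Chevron)
  w_1 = 0.071993·1.1210 + 0.002730·19.6966 = 0.1345  (Xerox)
  w_2 = 0.071993·1.4895 + 0.002730·19.3151 = 0.1600  (Lockheed)
  w_3 = 0.071993·1.8491 + 0.002730·23.0724 = 0.1961  (Ford)
  w_4 = 0.071993·2.0479 + 0.002730·17.8501 = 0.1962  (Boeing)
  w_5 = 0.071993·0.2512 + 0.002730·11.4956 = 0.0495  (Unilever)
Σw_i=1.0000  μᵀw=0.1130
σ²=wᵀΣw=λ₁·μ_p+λ₂ = 0.071993·0.113 + 0.002730 = 0.010865 ≈ 0.0109

0.0109


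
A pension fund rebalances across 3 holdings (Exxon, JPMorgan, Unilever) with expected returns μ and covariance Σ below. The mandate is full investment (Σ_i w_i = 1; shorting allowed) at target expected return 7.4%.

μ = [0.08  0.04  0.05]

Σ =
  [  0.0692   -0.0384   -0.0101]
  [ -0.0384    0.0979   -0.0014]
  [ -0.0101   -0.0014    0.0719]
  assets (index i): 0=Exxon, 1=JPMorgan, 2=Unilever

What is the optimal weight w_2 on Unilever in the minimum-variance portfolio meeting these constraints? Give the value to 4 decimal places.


u=Σ⁻¹μ = [1.9631  1.1928  0.9944]
v=Σ⁻¹𝟙 = [29.3473  21.9896  18.4589]
a=μᵀu=0.254481  b=𝟙ᵀu=4.150312  c=𝟙ᵀv=69.795770  D=ac−b²=0.536594
λ₁=(c·0.074−b)/D = (69.795770·0.074−4.150312)/0.536594 = 1.890769
λ₂=(a−b·0.074)/D = (0.254481−4.150312·0.074)/0.536594 = -0.098105
w* = 1.890769·u + -0.098105·v:
  w_0 = 1.890769·1.9631 + -0.098105·29.3473 = 0.8327  (Exxon)
  w_1 = 1.890769·1.1928 + -0.098105·21.9896 = 0.0980  (JPMorgan)
  w_2 = 1.890769·0.9944 + -0.098105·18.4589 = 0.0693  (Unilever)
Σw_i=1.0000  μᵀw=0.0740
σ²=wᵀΣw=λ₁·μ_p+λ₂ = 1.890769·0.074 + -0.098105 = 0.041812 ≈ 0.0418

0.0693


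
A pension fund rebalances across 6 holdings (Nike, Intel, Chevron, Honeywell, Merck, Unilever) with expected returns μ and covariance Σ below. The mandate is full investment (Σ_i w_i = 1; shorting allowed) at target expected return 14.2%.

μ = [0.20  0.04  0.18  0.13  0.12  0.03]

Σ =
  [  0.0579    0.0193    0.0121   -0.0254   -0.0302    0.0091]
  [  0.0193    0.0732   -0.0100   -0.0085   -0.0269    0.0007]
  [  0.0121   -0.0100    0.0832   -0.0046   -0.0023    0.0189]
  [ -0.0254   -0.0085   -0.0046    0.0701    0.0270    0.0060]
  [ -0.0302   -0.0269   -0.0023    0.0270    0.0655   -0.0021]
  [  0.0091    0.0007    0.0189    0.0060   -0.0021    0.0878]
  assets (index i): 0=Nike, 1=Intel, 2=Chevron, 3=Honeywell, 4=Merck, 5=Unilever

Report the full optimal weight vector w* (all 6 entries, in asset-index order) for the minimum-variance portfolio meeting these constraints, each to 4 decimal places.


x=Σ⁻¹μ = [6.1996  0.9477  1.8272  2.8926  3.9257  -0.8055]
y=Σ⁻¹𝟙 = [31.0664  20.4484  10.4898  15.9107  31.9725  5.4260]
a=μᵀx=2.429679  b=𝟙ᵀx=14.987247  c=𝟙ᵀy=115.313735  D=ac−b²=55.557773
λ₁=(c·0.142−b)/D = (115.313735·0.142−14.987247)/55.557773 = 0.024970
λ₂=(a−b·0.142)/D = (2.429679−14.987247·0.142)/55.557773 = 0.005427
w* = 0.024970·x + 0.005427·y:
  w_0 = 0.024970·6.1996 + 0.005427·31.0664 = 0.3234  (Nike)
  w_1 = 0.024970·0.9477 + 0.005427·20.4484 = 0.1346  (Intel)
  w_2 = 0.024970·1.8272 + 0.005427·10.4898 = 0.1025  (Chevron)
  w_3 = 0.024970·2.8926 + 0.005427·15.9107 = 0.1586  (Honeywell)
  w_4 = 0.024970·3.9257 + 0.005427·31.9725 = 0.2715  (Merck)
  w_5 = 0.024970·-0.8055 + 0.005427·5.4260 = 0.0093  (Unilever)
Σw_i=1.0000  μᵀw=0.1420
σ²=wᵀΣw=λ₁·μ_p+λ₂ = 0.024970·0.142 + 0.005427 = 0.008972 ≈ 0.0090

0.3234  0.1346  0.1025  0.1586  0.2715  0.0093


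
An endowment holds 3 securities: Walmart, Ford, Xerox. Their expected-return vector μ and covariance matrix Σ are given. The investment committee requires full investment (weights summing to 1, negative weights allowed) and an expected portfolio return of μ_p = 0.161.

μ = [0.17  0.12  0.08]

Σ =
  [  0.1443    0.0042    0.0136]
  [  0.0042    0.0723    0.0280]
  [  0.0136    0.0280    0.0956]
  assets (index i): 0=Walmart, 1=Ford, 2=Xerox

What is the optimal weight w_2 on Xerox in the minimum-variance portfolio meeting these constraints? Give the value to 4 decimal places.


-0.2472

x=Σ⁻¹μ = [1.1119  1.5028  0.2385]
y=Σ⁻¹𝟙 = [6.0082  11.0112  6.3805]
a=μᵀx=0.388435  b=𝟙ᵀx=2.853175  c=𝟙ᵀy=23.399883  D=ac−b²=0.948735
λ₁=(c·0.161−b)/D = (23.399883·0.161−2.853175)/0.948735 = 0.963605
λ₂=(a−b·0.161)/D = (0.388435−2.853175·0.161)/0.948735 = -0.074758
w* = 0.963605·x + -0.074758·y:
  w_0 = 0.963605·1.1119 + -0.074758·6.0082 = 0.6223  (Walmart)
  w_1 = 0.963605·1.5028 + -0.074758·11.0112 = 0.6249  (Ford)
  w_2 = 0.963605·0.2385 + -0.074758·6.3805 = -0.2472  (Xerox)
Σw_i=1.0000  μᵀw=0.1610
σ²=wᵀΣw=λ₁·μ_p+λ₂ = 0.963605·0.161 + -0.074758 = 0.080382 ≈ 0.0804


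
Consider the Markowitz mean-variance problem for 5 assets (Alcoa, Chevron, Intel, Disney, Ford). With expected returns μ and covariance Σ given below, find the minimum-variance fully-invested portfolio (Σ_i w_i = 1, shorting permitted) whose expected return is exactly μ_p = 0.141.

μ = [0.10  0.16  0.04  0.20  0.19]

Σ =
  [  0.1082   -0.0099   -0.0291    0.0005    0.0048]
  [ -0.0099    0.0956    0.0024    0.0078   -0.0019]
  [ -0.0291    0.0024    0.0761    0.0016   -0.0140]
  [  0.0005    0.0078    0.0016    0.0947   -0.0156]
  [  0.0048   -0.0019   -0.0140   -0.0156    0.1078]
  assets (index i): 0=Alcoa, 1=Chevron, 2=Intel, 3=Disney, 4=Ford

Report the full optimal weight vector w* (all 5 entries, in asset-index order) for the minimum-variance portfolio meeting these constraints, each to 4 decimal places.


0.1730  0.1723  0.2034  0.2238  0.2275

u=Σ⁻¹μ = [1.3250  1.6326  1.3446  2.3171  2.2422]
v=Σ⁻¹𝟙 = [15.1884  10.8424  20.7843  11.3999  13.1402]
a=μᵀu=1.336954  b=𝟙ᵀu=8.861609  c=𝟙ᵀv=71.355188  D=ac−b²=16.870496
λ₁=(c·0.141−b)/D = (71.355188·0.141−8.861609)/16.870496 = 0.071099
λ₂=(a−b·0.141)/D = (1.336954−8.861609·0.141)/16.870496 = 0.005185
w* = 0.071099·u + 0.005185·v:
  w_0 = 0.071099·1.3250 + 0.005185·15.1884 = 0.1730  (Alcoa)
  w_1 = 0.071099·1.6326 + 0.005185·10.8424 = 0.1723  (Chevron)
  w_2 = 0.071099·1.3446 + 0.005185·20.7843 = 0.2034  (Intel)
  w_3 = 0.071099·2.3171 + 0.005185·11.3999 = 0.2238  (Disney)
  w_4 = 0.071099·2.2422 + 0.005185·13.1402 = 0.2275  (Ford)
Σw_i=1.0000  μᵀw=0.1410
σ²=wᵀΣw=λ₁·μ_p+λ₂ = 0.071099·0.141 + 0.005185 = 0.015210 ≈ 0.0152


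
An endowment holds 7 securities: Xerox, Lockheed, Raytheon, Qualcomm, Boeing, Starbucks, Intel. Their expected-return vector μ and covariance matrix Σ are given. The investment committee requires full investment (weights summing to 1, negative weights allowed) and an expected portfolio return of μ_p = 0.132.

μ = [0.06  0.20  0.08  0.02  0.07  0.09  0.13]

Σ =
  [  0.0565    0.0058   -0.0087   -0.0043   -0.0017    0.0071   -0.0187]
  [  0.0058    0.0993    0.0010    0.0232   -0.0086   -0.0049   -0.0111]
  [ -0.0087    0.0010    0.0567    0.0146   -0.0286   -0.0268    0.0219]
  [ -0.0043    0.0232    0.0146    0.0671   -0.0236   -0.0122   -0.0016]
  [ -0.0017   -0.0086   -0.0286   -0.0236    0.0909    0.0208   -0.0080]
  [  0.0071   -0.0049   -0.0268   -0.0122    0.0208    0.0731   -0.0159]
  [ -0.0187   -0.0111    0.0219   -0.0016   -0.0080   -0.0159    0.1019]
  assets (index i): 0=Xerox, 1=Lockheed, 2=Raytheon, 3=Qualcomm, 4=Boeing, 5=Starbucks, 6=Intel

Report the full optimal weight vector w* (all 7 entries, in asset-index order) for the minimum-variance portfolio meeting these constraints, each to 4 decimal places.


g=Σ⁻¹μ = [1.5766  2.3304  2.7724  -0.0350  1.5337  2.1743  1.6823]
h=Σ⁻¹𝟙 = [25.9445  8.5332  34.4198  19.1901  23.8913  23.8002  13.9975]
a=μᵀg=1.303521  b=𝟙ᵀg=12.034787  c=𝟙ᵀh=149.776598  D=ac−b²=50.400860
λ₁=(c·0.132−b)/D = (149.776598·0.132−12.034787)/50.400860 = 0.153484
λ₂=(a−b·0.132)/D = (1.303521−12.034787·0.132)/50.400860 = -0.005656
w* = 0.153484·g + -0.005656·h:
  w_0 = 0.153484·1.5766 + -0.005656·25.9445 = 0.0952  (Xerox)
  w_1 = 0.153484·2.3304 + -0.005656·8.5332 = 0.3094  (Lockheed)
  w_2 = 0.153484·2.7724 + -0.005656·34.4198 = 0.2308  (Raytheon)
  w_3 = 0.153484·-0.0350 + -0.005656·19.1901 = -0.1139  (Qualcomm)
  w_4 = 0.153484·1.5337 + -0.005656·23.8913 = 0.1003  (Boeing)
  w_5 = 0.153484·2.1743 + -0.005656·23.8002 = 0.1991  (Starbucks)
  w_6 = 0.153484·1.6823 + -0.005656·13.9975 = 0.1790  (Intel)
Σw_i=1.0000  μᵀw=0.1320
σ²=wᵀΣw=λ₁·μ_p+λ₂ = 0.153484·0.132 + -0.005656 = 0.014604 ≈ 0.0146

0.0952  0.3094  0.2308  -0.1139  0.1003  0.1991  0.1790


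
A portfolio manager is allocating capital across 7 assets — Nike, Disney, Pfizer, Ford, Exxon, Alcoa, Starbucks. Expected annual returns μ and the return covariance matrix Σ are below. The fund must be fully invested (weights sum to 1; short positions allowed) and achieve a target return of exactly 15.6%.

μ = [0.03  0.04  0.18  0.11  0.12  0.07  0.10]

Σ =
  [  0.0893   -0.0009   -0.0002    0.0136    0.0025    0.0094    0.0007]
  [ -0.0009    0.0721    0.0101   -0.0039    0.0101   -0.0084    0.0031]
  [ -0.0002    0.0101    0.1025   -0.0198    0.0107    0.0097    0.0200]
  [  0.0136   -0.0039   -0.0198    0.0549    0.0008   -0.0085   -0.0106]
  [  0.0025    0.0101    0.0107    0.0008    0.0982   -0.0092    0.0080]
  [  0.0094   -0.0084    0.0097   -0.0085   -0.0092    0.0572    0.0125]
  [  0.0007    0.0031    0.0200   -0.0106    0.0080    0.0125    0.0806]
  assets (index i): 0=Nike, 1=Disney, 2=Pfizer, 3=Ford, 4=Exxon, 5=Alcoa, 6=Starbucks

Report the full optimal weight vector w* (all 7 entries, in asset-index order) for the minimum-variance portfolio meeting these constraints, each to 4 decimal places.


x=Σ⁻¹μ = [-0.3302  0.4470  1.9168  3.1838  1.0191  1.4721  0.8400]
y=Σ⁻¹𝟙 = [4.9211  14.9389  8.7137  26.0112  8.5638  20.6674  8.9930]
a=μᵀx=1.012554  b=𝟙ᵀx=8.548562  c=𝟙ᵀy=92.809152  D=ac−b²=20.896342
λ₁=(c·0.156−b)/D = (92.809152·0.156−8.548562)/20.896342 = 0.283766
λ₂=(a−b·0.156)/D = (1.012554−8.548562·0.156)/20.896342 = -0.015363
w* = 0.283766·x + -0.015363·y:
  w_0 = 0.283766·-0.3302 + -0.015363·4.9211 = -0.1693  (Nike)
  w_1 = 0.283766·0.4470 + -0.015363·14.9389 = -0.1027  (Disney)
  w_2 = 0.283766·1.9168 + -0.015363·8.7137 = 0.4101  (Pfizer)
  w_3 = 0.283766·3.1838 + -0.015363·26.0112 = 0.5038  (Ford)
  w_4 = 0.283766·1.0191 + -0.015363·8.5638 = 0.1576  (Exxon)
  w_5 = 0.283766·1.4721 + -0.015363·20.6674 = 0.1002  (Alcoa)
  w_6 = 0.283766·0.8400 + -0.015363·8.9930 = 0.1002  (Starbucks)
Σw_i=1.0000  μᵀw=0.1560
σ²=wᵀΣw=λ₁·μ_p+λ₂ = 0.283766·0.156 + -0.015363 = 0.028905 ≈ 0.0289

-0.1693  -0.1027  0.4101  0.5038  0.1576  0.1002  0.1002


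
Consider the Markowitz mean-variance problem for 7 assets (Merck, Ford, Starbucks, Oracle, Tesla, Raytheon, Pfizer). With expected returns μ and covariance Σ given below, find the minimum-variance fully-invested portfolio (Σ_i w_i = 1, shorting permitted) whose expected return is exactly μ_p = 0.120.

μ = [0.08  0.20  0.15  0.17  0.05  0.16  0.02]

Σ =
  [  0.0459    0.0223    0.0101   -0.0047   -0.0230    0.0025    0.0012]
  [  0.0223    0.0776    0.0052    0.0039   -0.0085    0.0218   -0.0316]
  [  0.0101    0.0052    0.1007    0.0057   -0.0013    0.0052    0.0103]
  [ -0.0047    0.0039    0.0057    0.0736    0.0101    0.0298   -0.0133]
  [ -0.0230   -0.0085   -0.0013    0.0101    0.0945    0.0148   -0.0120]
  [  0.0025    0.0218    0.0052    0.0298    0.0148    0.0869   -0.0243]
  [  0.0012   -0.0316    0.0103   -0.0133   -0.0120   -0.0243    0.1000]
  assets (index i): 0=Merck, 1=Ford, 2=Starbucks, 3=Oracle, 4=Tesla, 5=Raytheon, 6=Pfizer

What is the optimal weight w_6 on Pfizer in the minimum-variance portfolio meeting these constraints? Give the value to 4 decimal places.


0.1710

u=Σ⁻¹μ = [0.7713  2.6938  0.9850  2.0239  0.8400  0.6584  1.4705]
v=Σ⁻¹𝟙 = [23.9908  13.1625  4.1909  12.9898  17.8503  4.9463  18.5114]
a=μᵀu=1.269026  b=𝟙ᵀu=9.442820  c=𝟙ᵀv=95.642039  D=ac−b²=32.205379
λ₁=(c·0.120−b)/D = (95.642039·0.120−9.442820)/32.205379 = 0.063164
λ₂=(a−b·0.120)/D = (1.269026−9.442820·0.120)/32.205379 = 0.004219
w* = 0.063164·u + 0.004219·v:
  w_0 = 0.063164·0.7713 + 0.004219·23.9908 = 0.1499  (Merck)
  w_1 = 0.063164·2.6938 + 0.004219·13.1625 = 0.2257  (Ford)
  w_2 = 0.063164·0.9850 + 0.004219·4.1909 = 0.0799  (Starbucks)
  w_3 = 0.063164·2.0239 + 0.004219·12.9898 = 0.1826  (Oracle)
  w_4 = 0.063164·0.8400 + 0.004219·17.8503 = 0.1284  (Tesla)
  w_5 = 0.063164·0.6584 + 0.004219·4.9463 = 0.0625  (Raytheon)
  w_6 = 0.063164·1.4705 + 0.004219·18.5114 = 0.1710  (Pfizer)
Σw_i=1.0000  μᵀw=0.1200
σ²=wᵀΣw=λ₁·μ_p+λ₂ = 0.063164·0.120 + 0.004219 = 0.011799 ≈ 0.0118


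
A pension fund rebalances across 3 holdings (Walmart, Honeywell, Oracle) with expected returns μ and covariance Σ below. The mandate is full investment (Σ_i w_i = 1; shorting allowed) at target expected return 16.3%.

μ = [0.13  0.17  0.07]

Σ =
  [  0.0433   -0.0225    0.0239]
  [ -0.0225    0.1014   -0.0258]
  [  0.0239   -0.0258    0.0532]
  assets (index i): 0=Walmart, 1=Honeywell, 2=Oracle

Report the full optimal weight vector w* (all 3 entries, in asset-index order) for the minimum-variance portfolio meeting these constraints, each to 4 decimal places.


p=Σ⁻¹μ = [3.9580  2.7802  0.8860]
q=Σ⁻¹𝟙 = [23.4756  19.5872  17.7497]
a=μᵀp=1.049187  b=𝟙ᵀp=7.624136  c=𝟙ᵀq=60.812519  D=ac−b²=5.676263
λ₁=(c·0.163−b)/D = (60.812519·0.163−7.624136)/5.676263 = 0.403136
λ₂=(a−b·0.163)/D = (1.049187−7.624136·0.163)/5.676263 = -0.034098
w* = 0.403136·p + -0.034098·q:
  w_0 = 0.403136·3.9580 + -0.034098·23.4756 = 0.7951  (Walmart)
  w_1 = 0.403136·2.7802 + -0.034098·19.5872 = 0.4529  (Honeywell)
  w_2 = 0.403136·0.8860 + -0.034098·17.7497 = -0.2481  (Oracle)
Σw_i=1.0000  μᵀw=0.1630
σ²=wᵀΣw=λ₁·μ_p+λ₂ = 0.403136·0.163 + -0.034098 = 0.031614 ≈ 0.0316

0.7951  0.4529  -0.2481


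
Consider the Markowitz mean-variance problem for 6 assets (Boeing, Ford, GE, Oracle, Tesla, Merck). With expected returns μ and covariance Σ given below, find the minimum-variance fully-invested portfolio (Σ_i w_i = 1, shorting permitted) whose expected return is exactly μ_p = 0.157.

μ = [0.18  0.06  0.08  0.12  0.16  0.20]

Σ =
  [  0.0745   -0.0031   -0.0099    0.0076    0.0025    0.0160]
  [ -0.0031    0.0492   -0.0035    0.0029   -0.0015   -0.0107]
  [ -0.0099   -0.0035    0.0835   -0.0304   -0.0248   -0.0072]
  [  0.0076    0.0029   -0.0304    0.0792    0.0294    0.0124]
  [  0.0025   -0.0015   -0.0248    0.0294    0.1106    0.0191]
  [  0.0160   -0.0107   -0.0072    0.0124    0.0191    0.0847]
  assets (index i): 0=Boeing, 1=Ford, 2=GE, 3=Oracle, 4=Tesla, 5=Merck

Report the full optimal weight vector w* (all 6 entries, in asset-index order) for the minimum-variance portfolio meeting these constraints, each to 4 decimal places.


0.2950  0.0394  0.1603  0.0789  0.1508  0.2756

x=Σ⁻¹μ = [2.2161  1.8956  2.3339  1.3661  1.2548  1.8976]
y=Σ⁻¹𝟙 = [13.5715  24.4733  23.3756  14.5816  8.6650  10.2327]
a=μᵀx=1.443560  b=𝟙ᵀx=10.964067  c=𝟙ᵀy=94.899846  D=ac−b²=16.782821
λ₁=(c·0.157−b)/D = (94.899846·0.157−10.964067)/16.782821 = 0.234478
λ₂=(a−b·0.157)/D = (1.443560−10.964067·0.157)/16.782821 = -0.016553
w* = 0.234478·x + -0.016553·y:
  w_0 = 0.234478·2.2161 + -0.016553·13.5715 = 0.2950  (Boeing)
  w_1 = 0.234478·1.8956 + -0.016553·24.4733 = 0.0394  (Ford)
  w_2 = 0.234478·2.3339 + -0.016553·23.3756 = 0.1603  (GE)
  w_3 = 0.234478·1.3661 + -0.016553·14.5816 = 0.0789  (Oracle)
  w_4 = 0.234478·1.2548 + -0.016553·8.6650 = 0.1508  (Tesla)
  w_5 = 0.234478·1.8976 + -0.016553·10.2327 = 0.2756  (Merck)
Σw_i=1.0000  μᵀw=0.1570
σ²=wᵀΣw=λ₁·μ_p+λ₂ = 0.234478·0.157 + -0.016553 = 0.020261 ≈ 0.0203


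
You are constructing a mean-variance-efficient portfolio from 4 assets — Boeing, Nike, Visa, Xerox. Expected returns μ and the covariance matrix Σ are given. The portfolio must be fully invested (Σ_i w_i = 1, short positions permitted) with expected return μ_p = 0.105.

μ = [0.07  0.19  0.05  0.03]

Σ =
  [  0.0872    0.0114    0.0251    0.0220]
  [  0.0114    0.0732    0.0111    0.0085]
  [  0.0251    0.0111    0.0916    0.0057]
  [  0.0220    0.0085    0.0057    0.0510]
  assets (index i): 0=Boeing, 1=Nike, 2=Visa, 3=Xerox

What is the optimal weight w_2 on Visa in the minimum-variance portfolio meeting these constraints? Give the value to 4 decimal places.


0.1614

u=Σ⁻¹μ = [0.4491  2.5117  0.1208  -0.0376]
v=Σ⁻¹𝟙 = [4.0930  10.0906  7.6201  15.3088]
a=μᵀu=0.513578  b=𝟙ᵀu=3.043993  c=𝟙ᵀv=37.112496  D=ac−b²=9.794275
λ₁=(c·0.105−b)/D = (37.112496·0.105−3.043993)/9.794275 = 0.087073
λ₂=(a−b·0.105)/D = (0.513578−3.043993·0.105)/9.794275 = 0.019803
w* = 0.087073·u + 0.019803·v:
  w_0 = 0.087073·0.4491 + 0.019803·4.0930 = 0.1202  (Boeing)
  w_1 = 0.087073·2.5117 + 0.019803·10.0906 = 0.4185  (Nike)
  w_2 = 0.087073·0.1208 + 0.019803·7.6201 = 0.1614  (Visa)
  w_3 = 0.087073·-0.0376 + 0.019803·15.3088 = 0.2999  (Xerox)
Σw_i=1.0000  μᵀw=0.1050
σ²=wᵀΣw=λ₁·μ_p+λ₂ = 0.087073·0.105 + 0.019803 = 0.028946 ≈ 0.0289


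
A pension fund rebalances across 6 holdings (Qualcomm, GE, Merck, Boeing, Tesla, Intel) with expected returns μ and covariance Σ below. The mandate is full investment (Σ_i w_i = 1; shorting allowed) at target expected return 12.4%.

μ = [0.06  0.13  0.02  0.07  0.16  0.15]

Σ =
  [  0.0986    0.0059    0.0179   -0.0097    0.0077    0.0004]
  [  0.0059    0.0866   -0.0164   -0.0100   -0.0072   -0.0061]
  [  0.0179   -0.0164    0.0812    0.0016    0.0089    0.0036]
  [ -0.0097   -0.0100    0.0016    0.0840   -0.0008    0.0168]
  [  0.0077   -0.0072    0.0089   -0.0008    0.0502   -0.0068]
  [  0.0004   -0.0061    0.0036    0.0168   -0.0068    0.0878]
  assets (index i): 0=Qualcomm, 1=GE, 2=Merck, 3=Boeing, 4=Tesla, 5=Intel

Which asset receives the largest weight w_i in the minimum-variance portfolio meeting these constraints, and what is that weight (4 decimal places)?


Tesla (0.3392)

g=Σ⁻¹μ = [0.2447  2.0361  0.0945  0.7394  3.7064  1.9905]
h=Σ⁻¹𝟙 = [6.5918  17.2249  11.2784  12.4328  21.1158  11.3502]
a=μᵀg=1.224623  b=𝟙ᵀg=8.811659  c=𝟙ᵀh=79.993895  D=ac−b²=20.317042
λ₁=(c·0.124−b)/D = (79.993895·0.124−8.811659)/20.317042 = 0.054515
λ₂=(a−b·0.124)/D = (1.224623−8.811659·0.124)/20.317042 = 0.006496
w* = 0.054515·g + 0.006496·h:
  w_0 = 0.054515·0.2447 + 0.006496·6.5918 = 0.0562  (Qualcomm)
  w_1 = 0.054515·2.0361 + 0.006496·17.2249 = 0.2229  (GE)
  w_2 = 0.054515·0.0945 + 0.006496·11.2784 = 0.0784  (Merck)
  w_3 = 0.054515·0.7394 + 0.006496·12.4328 = 0.1211  (Boeing)
  w_4 = 0.054515·3.7064 + 0.006496·21.1158 = 0.3392  (Tesla)
  w_5 = 0.054515·1.9905 + 0.006496·11.3502 = 0.1822  (Intel)
Σw_i=1.0000  μᵀw=0.1240
σ²=wᵀΣw=λ₁·μ_p+λ₂ = 0.054515·0.124 + 0.006496 = 0.013256 ≈ 0.0133


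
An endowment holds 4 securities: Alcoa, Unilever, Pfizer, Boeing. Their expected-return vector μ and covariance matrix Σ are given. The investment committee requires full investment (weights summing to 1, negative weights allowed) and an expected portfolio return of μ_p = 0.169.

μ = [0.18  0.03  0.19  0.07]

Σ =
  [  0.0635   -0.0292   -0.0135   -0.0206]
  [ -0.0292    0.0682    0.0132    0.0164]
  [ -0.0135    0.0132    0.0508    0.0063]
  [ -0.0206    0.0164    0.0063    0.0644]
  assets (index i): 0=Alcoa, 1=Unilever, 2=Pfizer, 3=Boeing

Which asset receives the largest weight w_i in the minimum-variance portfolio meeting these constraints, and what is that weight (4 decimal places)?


g=Σ⁻¹μ = [4.9874  1.2403  4.5044  1.9258]
h=Σ⁻¹𝟙 = [36.5302  21.4362  21.3844  19.6622]
a=μᵀg=1.925584  b=𝟙ᵀg=12.657915  c=𝟙ᵀh=99.013008  D=ac−b²=30.435025
λ₁=(c·0.169−b)/D = (99.013008·0.169−12.657915)/30.435025 = 0.133901
λ₂=(a−b·0.169)/D = (1.925584−12.657915·0.169)/30.435025 = -0.007018
w* = 0.133901·g + -0.007018·h:
  w_0 = 0.133901·4.9874 + -0.007018·36.5302 = 0.4114  (Alcoa)
  w_1 = 0.133901·1.2403 + -0.007018·21.4362 = 0.0156  (Unilever)
  w_2 = 0.133901·4.5044 + -0.007018·21.3844 = 0.4531  (Pfizer)
  w_3 = 0.133901·1.9258 + -0.007018·19.6622 = 0.1199  (Boeing)
Σw_i=1.0000  μᵀw=0.1690
σ²=wᵀΣw=λ₁·μ_p+λ₂ = 0.133901·0.169 + -0.007018 = 0.015611 ≈ 0.0156

Pfizer (0.4531)


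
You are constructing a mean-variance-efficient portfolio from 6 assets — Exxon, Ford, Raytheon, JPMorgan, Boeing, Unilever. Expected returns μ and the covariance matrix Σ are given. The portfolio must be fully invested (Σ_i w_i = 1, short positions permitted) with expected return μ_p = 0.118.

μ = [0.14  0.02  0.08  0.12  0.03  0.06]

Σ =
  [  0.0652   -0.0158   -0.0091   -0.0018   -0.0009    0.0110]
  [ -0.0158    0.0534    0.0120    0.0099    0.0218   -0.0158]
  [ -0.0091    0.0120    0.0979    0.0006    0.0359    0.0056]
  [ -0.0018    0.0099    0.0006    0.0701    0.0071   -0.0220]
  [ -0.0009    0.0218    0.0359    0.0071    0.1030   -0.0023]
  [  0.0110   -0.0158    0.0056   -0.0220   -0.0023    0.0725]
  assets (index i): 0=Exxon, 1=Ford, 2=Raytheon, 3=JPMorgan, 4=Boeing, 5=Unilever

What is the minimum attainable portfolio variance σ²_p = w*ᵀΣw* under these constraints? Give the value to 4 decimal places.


0.0201

x=Σ⁻¹μ = [2.3652  0.9803  0.9609  2.0427  -0.3441  1.2171]
y=Σ⁻¹𝟙 = [19.3976  25.3466  7.1153  17.6524  1.2907  21.2218]
a=μᵀx=0.735437  b=𝟙ᵀx=7.222125  c=𝟙ᵀy=92.024246  D=ac−b²=15.518948
λ₁=(c·0.118−b)/D = (92.024246·0.118−7.222125)/15.518948 = 0.234342
λ₂=(a−b·0.118)/D = (0.735437−7.222125·0.118)/15.518948 = -0.007525
w* = 0.234342·x + -0.007525·y:
  w_0 = 0.234342·2.3652 + -0.007525·19.3976 = 0.4083  (Exxon)
  w_1 = 0.234342·0.9803 + -0.007525·25.3466 = 0.0390  (Ford)
  w_2 = 0.234342·0.9609 + -0.007525·7.1153 = 0.1716  (Raytheon)
  w_3 = 0.234342·2.0427 + -0.007525·17.6524 = 0.3459  (JPMorgan)
  w_4 = 0.234342·-0.3441 + -0.007525·1.2907 = -0.0903  (Boeing)
  w_5 = 0.234342·1.2171 + -0.007525·21.2218 = 0.1255  (Unilever)
Σw_i=1.0000  μᵀw=0.1180
σ²=wᵀΣw=λ₁·μ_p+λ₂ = 0.234342·0.118 + -0.007525 = 0.020128 ≈ 0.0201


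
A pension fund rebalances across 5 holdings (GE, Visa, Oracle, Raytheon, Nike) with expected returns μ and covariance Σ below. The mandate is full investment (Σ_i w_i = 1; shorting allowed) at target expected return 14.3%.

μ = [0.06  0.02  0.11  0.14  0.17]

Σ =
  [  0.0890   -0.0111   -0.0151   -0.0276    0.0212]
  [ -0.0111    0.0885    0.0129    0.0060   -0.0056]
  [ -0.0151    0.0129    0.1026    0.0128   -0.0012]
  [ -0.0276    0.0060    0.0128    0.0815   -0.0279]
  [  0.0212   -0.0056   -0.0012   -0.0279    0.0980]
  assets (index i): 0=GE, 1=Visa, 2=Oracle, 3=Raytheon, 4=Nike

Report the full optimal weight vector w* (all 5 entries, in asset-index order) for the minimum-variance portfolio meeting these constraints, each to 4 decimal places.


0.1168  -0.0400  0.1265  0.4189  0.3778

p=Σ⁻¹μ = [1.1559  0.1986  0.9028  2.7353  2.2858]
q=Σ⁻¹𝟙 = [17.3533  11.6865  8.4356  20.4240  13.0358]
a=μᵀp=0.944153  b=𝟙ᵀp=7.278284  c=𝟙ᵀq=70.935179  D=ac−b²=14.000275
λ₁=(c·0.143−b)/D = (70.935179·0.143−7.278284)/14.000275 = 0.204671
λ₂=(a−b·0.143)/D = (0.944153−7.278284·0.143)/14.000275 = -0.006903
w* = 0.204671·p + -0.006903·q:
  w_0 = 0.204671·1.1559 + -0.006903·17.3533 = 0.1168  (GE)
  w_1 = 0.204671·0.1986 + -0.006903·11.6865 = -0.0400  (Visa)
  w_2 = 0.204671·0.9028 + -0.006903·8.4356 = 0.1265  (Oracle)
  w_3 = 0.204671·2.7353 + -0.006903·20.4240 = 0.4189  (Raytheon)
  w_4 = 0.204671·2.2858 + -0.006903·13.0358 = 0.3778  (Nike)
Σw_i=1.0000  μᵀw=0.1430
σ²=wᵀΣw=λ₁·μ_p+λ₂ = 0.204671·0.143 + -0.006903 = 0.022365 ≈ 0.0224


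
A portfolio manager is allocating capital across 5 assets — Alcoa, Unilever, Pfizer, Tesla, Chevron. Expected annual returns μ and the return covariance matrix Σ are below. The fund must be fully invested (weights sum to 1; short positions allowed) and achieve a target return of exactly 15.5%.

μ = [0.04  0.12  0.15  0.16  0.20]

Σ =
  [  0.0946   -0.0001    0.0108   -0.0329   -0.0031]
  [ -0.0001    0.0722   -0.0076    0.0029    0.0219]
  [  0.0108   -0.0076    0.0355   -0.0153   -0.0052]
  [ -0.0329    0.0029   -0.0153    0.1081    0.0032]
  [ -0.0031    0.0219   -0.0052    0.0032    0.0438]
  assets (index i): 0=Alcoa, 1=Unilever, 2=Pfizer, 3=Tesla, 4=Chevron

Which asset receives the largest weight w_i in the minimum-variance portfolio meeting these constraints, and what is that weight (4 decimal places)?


p=Σ⁻¹μ = [0.7344  0.7390  5.8830  2.3752  4.7736]
q=Σ⁻¹𝟙 = [13.1674  10.5121  37.1662  17.5961  21.6338]
a=μᵀp=2.335255  b=𝟙ᵀp=14.505208  c=𝟙ᵀq=100.075511  D=ac−b²=23.300828
λ₁=(c·0.155−b)/D = (100.075511·0.155−14.505208)/23.300828 = 0.043196
λ₂=(a−b·0.155)/D = (2.335255−14.505208·0.155)/23.300828 = 0.003732
w* = 0.043196·p + 0.003732·q:
  w_0 = 0.043196·0.7344 + 0.003732·13.1674 = 0.0809  (Alcoa)
  w_1 = 0.043196·0.7390 + 0.003732·10.5121 = 0.0711  (Unilever)
  w_2 = 0.043196·5.8830 + 0.003732·37.1662 = 0.3928  (Pfizer)
  w_3 = 0.043196·2.3752 + 0.003732·17.5961 = 0.1683  (Tesla)
  w_4 = 0.043196·4.7736 + 0.003732·21.6338 = 0.2869  (Chevron)
Σw_i=1.0000  μᵀw=0.1550
σ²=wᵀΣw=λ₁·μ_p+λ₂ = 0.043196·0.155 + 0.003732 = 0.010427 ≈ 0.0104

Pfizer (0.3928)


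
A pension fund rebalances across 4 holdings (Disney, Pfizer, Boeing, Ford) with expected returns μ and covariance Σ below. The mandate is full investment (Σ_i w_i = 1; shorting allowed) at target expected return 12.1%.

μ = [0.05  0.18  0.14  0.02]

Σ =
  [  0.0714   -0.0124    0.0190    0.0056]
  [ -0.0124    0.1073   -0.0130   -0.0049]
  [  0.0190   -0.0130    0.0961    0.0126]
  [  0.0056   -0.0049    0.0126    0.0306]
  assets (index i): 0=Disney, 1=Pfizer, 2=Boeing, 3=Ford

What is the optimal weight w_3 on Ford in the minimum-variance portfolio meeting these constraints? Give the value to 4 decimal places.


x=Σ⁻¹μ = [0.6035  1.9474  1.5738  0.2070]
y=Σ⁻¹𝟙 = [12.3395  12.8175  5.7529  30.1052]
a=μᵀx=0.605178  b=𝟙ᵀx=4.331623  c=𝟙ᵀy=61.015023  D=ac−b²=18.161963
λ₁=(c·0.121−b)/D = (61.015023·0.121−4.331623)/18.161963 = 0.167999
λ₂=(a−b·0.121)/D = (0.605178−4.331623·0.121)/18.161963 = 0.004463
w* = 0.167999·x + 0.004463·y:
  w_0 = 0.167999·0.6035 + 0.004463·12.3395 = 0.1564  (Disney)
  w_1 = 0.167999·1.9474 + 0.004463·12.8175 = 0.3844  (Pfizer)
  w_2 = 0.167999·1.5738 + 0.004463·5.7529 = 0.2901  (Boeing)
  w_3 = 0.167999·0.2070 + 0.004463·30.1052 = 0.1691  (Ford)
Σw_i=1.0000  μᵀw=0.1210
σ²=wᵀΣw=λ₁·μ_p+λ₂ = 0.167999·0.121 + 0.004463 = 0.024791 ≈ 0.0248

0.1691


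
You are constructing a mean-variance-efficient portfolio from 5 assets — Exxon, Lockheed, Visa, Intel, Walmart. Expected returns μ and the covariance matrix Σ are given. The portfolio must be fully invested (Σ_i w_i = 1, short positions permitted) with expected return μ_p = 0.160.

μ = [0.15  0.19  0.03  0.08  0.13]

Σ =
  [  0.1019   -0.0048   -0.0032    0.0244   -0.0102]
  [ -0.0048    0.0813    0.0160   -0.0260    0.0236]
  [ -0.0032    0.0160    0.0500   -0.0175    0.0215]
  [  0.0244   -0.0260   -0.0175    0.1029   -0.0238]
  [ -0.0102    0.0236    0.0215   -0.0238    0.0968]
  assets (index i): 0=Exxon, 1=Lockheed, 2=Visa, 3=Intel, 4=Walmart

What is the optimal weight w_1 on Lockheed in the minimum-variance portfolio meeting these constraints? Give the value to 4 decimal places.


0.4392

g=Σ⁻¹μ = [1.3883  2.5231  -0.1841  1.3425  1.2451]
h=Σ⁻¹𝟙 = [7.9628  11.8137  18.8412  15.8712  8.0069]
a=μᵀg=0.951367  b=𝟙ᵀg=6.314847  c=𝟙ᵀh=62.495788  D=ac−b²=19.579109
λ₁=(c·0.160−b)/D = (62.495788·0.160−6.314847)/19.579109 = 0.188184
λ₂=(a−b·0.160)/D = (0.951367−6.314847·0.160)/19.579109 = -0.003014
w* = 0.188184·g + -0.003014·h:
  w_0 = 0.188184·1.3883 + -0.003014·7.9628 = 0.2373  (Exxon)
  w_1 = 0.188184·2.5231 + -0.003014·11.8137 = 0.4392  (Lockheed)
  w_2 = 0.188184·-0.1841 + -0.003014·18.8412 = -0.0914  (Visa)
  w_3 = 0.188184·1.3425 + -0.003014·15.8712 = 0.2048  (Intel)
  w_4 = 0.188184·1.2451 + -0.003014·8.0069 = 0.2102  (Walmart)
Σw_i=1.0000  μᵀw=0.1600
σ²=wᵀΣw=λ₁·μ_p+λ₂ = 0.188184·0.160 + -0.003014 = 0.027096 ≈ 0.0271


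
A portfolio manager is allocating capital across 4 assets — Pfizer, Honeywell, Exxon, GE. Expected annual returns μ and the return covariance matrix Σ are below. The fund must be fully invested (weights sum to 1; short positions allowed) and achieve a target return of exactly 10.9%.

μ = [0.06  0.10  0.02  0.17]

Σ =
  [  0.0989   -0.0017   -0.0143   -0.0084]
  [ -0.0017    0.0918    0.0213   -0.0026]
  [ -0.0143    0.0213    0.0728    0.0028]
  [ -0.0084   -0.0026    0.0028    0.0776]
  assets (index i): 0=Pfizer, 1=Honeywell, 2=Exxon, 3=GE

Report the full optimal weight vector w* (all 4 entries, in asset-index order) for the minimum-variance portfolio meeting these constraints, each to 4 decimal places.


g=Σ⁻¹μ = [0.8245  1.1690  0.0055  2.3189]
h=Σ⁻¹𝟙 = [13.3876  8.4436  13.3518  14.1369]
a=μᵀg=0.560701  b=𝟙ᵀg=4.317927  c=𝟙ᵀh=49.319913  D=ac−b²=9.009237
λ₁=(c·0.109−b)/D = (49.319913·0.109−4.317927)/9.009237 = 0.117429
λ₂=(a−b·0.109)/D = (0.560701−4.317927·0.109)/9.009237 = 0.009995
w* = 0.117429·g + 0.009995·h:
  w_0 = 0.117429·0.8245 + 0.009995·13.3876 = 0.2306  (Pfizer)
  w_1 = 0.117429·1.1690 + 0.009995·8.4436 = 0.2217  (Honeywell)
  w_2 = 0.117429·0.0055 + 0.009995·13.3518 = 0.1341  (Exxon)
  w_3 = 0.117429·2.3189 + 0.009995·14.1369 = 0.4136  (GE)
Σw_i=1.0000  μᵀw=0.1090
σ²=wᵀΣw=λ₁·μ_p+λ₂ = 0.117429·0.109 + 0.009995 = 0.022795 ≈ 0.0228

0.2306  0.2217  0.1341  0.4136


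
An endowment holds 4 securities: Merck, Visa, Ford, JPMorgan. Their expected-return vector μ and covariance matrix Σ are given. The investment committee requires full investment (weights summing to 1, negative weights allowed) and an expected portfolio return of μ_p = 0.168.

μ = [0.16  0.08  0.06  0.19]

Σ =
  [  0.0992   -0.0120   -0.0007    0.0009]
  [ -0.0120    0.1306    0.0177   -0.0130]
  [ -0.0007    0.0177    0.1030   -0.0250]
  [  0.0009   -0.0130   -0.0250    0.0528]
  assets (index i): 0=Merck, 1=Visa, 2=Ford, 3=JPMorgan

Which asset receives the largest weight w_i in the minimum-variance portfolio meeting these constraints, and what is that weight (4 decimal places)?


JPMorgan (0.6453)

x=Σ⁻¹μ = [1.7052  1.0149  1.5216  4.5398]
y=Σ⁻¹𝟙 = [11.0736  9.4464  15.0002  28.1788]
a=μᵀx=1.307877  b=𝟙ᵀx=8.781473  c=𝟙ᵀy=63.699015  D=ac−b²=6.196183
λ₁=(c·0.168−b)/D = (63.699015·0.168−8.781473)/6.196183 = 0.309862
λ₂=(a−b·0.168)/D = (1.307877−8.781473·0.168)/6.196183 = -0.027018
w* = 0.309862·x + -0.027018·y:
  w_0 = 0.309862·1.7052 + -0.027018·11.0736 = 0.2292  (Merck)
  w_1 = 0.309862·1.0149 + -0.027018·9.4464 = 0.0593  (Visa)
  w_2 = 0.309862·1.5216 + -0.027018·15.0002 = 0.0662  (Ford)
  w_3 = 0.309862·4.5398 + -0.027018·28.1788 = 0.6453  (JPMorgan)
Σw_i=1.0000  μᵀw=0.1680
σ²=wᵀΣw=λ₁·μ_p+λ₂ = 0.309862·0.168 + -0.027018 = 0.025038 ≈ 0.0250
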